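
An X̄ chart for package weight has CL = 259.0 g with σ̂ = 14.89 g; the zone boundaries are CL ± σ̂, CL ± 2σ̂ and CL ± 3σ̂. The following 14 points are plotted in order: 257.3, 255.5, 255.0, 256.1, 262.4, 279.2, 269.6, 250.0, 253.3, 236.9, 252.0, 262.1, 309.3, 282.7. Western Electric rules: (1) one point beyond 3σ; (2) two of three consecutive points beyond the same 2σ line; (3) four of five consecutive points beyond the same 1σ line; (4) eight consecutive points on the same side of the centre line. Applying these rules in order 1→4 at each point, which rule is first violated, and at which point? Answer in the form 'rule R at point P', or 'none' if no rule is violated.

Zone of each point (C = within 1σ̂, B = 1σ̂–2σ̂, A = 2σ̂–3σ̂, * = beyond 3σ̂; sign = side of CL): 1:-C, 2:-C, 3:-C, 4:-C, 5:+C, 6:+B, 7:+C, 8:-C, 9:-C, 10:-B, 11:-C, 12:+C, 13:+*, 14:+B
Rule 1 (one point beyond the 3σ limits) is satisfied at point 13.

rule 1 at point 13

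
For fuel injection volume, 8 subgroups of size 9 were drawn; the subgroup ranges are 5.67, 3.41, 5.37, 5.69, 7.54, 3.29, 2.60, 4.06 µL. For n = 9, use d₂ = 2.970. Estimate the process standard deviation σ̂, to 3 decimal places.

R̄ = (5.67 + 3.41 + 5.37 + 5.69 + 7.54 + 3.29 + 2.60 + 4.06) / 8 = 4.7038
σ̂ = R̄ / d₂ = 4.7038 / 2.970 = 1.5838

1.584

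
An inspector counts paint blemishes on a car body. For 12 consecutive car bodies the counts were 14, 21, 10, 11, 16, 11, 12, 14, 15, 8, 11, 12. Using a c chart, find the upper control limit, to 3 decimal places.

c̄ = (14 + 21 + 10 + 11 + 16 + 11 + 12 + 14 + 15 + 8 + 11 + 12) / 12 = 155 / 12 = 12.9167
UCL = c̄ + 3√c̄ = 12.9167 + 3 × √12.9167 = 12.9167 + 3 × 3.5940 = 23.6986

23.699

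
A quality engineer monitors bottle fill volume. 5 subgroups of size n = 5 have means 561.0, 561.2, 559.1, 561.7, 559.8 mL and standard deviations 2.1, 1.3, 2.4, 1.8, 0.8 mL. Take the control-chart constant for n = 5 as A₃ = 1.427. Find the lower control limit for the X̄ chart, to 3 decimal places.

558.163

X̄̄ = (561.0 + 561.2 + 559.1 + 561.7 + 559.8) / 5 = 560.5600
s̄ = (2.1 + 1.3 + 2.4 + 1.8 + 0.8) / 5 = 1.6800
LCL = X̄̄ − A₃·s̄ = 560.5600 − 1.427 × 1.6800 = 558.1626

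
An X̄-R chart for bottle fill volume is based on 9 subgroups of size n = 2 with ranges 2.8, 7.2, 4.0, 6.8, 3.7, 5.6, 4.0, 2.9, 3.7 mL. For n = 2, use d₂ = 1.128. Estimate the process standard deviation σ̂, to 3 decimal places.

4.009

R̄ = (2.8 + 7.2 + 4.0 + 6.8 + 3.7 + 5.6 + 4.0 + 2.9 + 3.7) / 9 = 4.5222
σ̂ = R̄ / d₂ = 4.5222 / 1.128 = 4.0091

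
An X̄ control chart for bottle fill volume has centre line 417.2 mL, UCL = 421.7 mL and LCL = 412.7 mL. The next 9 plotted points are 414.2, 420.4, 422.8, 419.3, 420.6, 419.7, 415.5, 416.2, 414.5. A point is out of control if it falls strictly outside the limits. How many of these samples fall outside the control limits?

1

Compare each point to [412.7, 421.7]: sample 3 = 422.8 > UCL.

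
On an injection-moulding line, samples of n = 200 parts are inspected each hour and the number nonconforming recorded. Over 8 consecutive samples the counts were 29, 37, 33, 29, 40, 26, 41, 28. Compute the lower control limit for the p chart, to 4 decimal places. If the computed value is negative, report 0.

0.0858

p̄ = Σdᵢ / (k·n) = 263 / (8 × 200) = 0.16437
LCL = p̄ − 3·√(p̄(1−p̄)/n) = 0.16437 − 3 × 0.02621 = 0.08576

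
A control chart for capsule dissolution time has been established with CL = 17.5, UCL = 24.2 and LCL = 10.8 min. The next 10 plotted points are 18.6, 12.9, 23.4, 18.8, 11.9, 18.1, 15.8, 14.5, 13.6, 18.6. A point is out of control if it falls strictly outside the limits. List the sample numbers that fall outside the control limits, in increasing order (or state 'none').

All 10 points lie within [10.8, 24.2].

none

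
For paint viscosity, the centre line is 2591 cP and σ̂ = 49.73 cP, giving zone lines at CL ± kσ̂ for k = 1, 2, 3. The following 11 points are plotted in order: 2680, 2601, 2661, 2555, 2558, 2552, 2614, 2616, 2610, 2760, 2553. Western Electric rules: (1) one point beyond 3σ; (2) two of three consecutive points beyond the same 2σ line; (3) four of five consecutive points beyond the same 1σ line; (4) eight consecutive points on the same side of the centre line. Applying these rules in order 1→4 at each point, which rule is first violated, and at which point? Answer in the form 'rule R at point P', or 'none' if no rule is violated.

rule 1 at point 10

Zone of each point (C = within 1σ̂, B = 1σ̂–2σ̂, A = 2σ̂–3σ̂, * = beyond 3σ̂; sign = side of CL): 1:+B, 2:+C, 3:+B, 4:-C, 5:-C, 6:-C, 7:+C, 8:+C, 9:+C, 10:+*, 11:-C
Rule 1 (one point beyond the 3σ limits) is satisfied at point 10.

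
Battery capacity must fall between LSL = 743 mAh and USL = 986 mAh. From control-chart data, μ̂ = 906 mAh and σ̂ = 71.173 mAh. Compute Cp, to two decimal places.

0.57

Cp = (USL − LSL) / (6σ̂) = (986 − 743) / (6 × 71.173) = 243.0000 / 427.0380 = 0.5690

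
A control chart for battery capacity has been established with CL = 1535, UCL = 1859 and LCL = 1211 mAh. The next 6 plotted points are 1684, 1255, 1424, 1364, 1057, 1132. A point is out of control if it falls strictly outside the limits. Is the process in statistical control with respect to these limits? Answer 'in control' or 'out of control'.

out of control

Compare each point to [1211, 1859]: sample 5 = 1057 < LCL; sample 6 = 1132 < LCL.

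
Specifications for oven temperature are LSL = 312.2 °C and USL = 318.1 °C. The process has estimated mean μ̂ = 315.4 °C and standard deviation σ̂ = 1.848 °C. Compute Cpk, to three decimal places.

Cpu = (USL − μ̂) / (3σ̂) = (318.1 − 315.4) / (3 × 1.848) = 0.4870; Cpl = (μ̂ − LSL) / (3σ̂) = (315.4 − 312.2) / (3 × 1.848) = 0.5772; Cpk = min(Cpu, Cpl) = 0.4870

0.487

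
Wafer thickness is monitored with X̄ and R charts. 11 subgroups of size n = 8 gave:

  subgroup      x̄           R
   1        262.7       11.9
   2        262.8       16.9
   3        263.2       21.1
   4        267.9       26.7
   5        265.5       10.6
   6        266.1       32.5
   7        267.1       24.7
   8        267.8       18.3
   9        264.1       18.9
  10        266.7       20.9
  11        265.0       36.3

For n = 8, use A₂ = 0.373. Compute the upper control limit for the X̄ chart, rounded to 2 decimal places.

X̄̄ = (262.7 + 262.8 + 263.2 + 267.9 + 265.5 + 266.1 + 267.1 + 267.8 + 264.1 + 266.7 + 265.0) / 11 = 2918.9000 / 11 = 265.3545
R̄ = (11.9 + 16.9 + 21.1 + 26.7 + 10.6 + 32.5 + 24.7 + 18.3 + 18.9 + 20.9 + 36.3) / 11 = 238.8000 / 11 = 21.7091
UCL = X̄̄ + A₂·R̄ = 265.3545 + 0.373 × 21.7091 = 273.4520

273.45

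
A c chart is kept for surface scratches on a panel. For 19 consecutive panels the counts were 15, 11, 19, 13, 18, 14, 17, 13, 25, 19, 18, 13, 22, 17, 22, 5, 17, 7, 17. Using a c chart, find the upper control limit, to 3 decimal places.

27.855

c̄ = (15 + 11 + 19 + 13 + 18 + 14 + 17 + 13 + 25 + 19 + 18 + 13 + 22 + 17 + 22 + 5 + 17 + 7 + 17) / 19 = 302 / 19 = 15.8947
UCL = c̄ + 3√c̄ = 15.8947 + 3 × √15.8947 = 15.8947 + 3 × 3.9868 = 27.8552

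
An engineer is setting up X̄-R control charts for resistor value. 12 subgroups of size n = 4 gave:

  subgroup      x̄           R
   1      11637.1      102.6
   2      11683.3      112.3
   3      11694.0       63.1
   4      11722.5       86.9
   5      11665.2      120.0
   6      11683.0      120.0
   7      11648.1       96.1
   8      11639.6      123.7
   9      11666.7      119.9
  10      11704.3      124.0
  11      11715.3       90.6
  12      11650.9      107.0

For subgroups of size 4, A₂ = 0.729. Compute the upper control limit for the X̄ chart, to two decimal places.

X̄̄ = (11637.1 + 11683.3 + 11694.0 + 11722.5 + 11665.2 + 11683.0 + 11648.1 + 11639.6 + 11666.7 + 11704.3 + 11715.3 + 11650.9) / 12 = 140110.0000 / 12 = 11675.8333
R̄ = (102.6 + 112.3 + 63.1 + 86.9 + 120.0 + 120.0 + 96.1 + 123.7 + 119.9 + 124.0 + 90.6 + 107.0) / 12 = 1266.2000 / 12 = 105.5167
UCL = X̄̄ + A₂·R̄ = 11675.8333 + 0.729 × 105.5167 = 11752.7550

11752.75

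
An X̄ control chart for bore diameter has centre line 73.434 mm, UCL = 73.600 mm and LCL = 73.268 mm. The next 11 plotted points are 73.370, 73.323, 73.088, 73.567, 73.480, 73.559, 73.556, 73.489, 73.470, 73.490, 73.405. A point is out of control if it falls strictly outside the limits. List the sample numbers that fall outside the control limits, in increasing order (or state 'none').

Compare each point to [73.268, 73.600]: sample 3 = 73.088 < LCL.

3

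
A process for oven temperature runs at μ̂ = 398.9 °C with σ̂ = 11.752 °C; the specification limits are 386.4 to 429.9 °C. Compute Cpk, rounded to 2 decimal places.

Cpu = (USL − μ̂) / (3σ̂) = (429.9 − 398.9) / (3 × 11.752) = 0.8793; Cpl = (μ̂ − LSL) / (3σ̂) = (398.9 − 386.4) / (3 × 11.752) = 0.3545; Cpk = min(Cpu, Cpl) = 0.3545

0.35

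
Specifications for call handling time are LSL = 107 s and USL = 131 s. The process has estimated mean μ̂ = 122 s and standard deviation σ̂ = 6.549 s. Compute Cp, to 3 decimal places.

Cp = (USL − LSL) / (6σ̂) = (131 − 107) / (6 × 6.549) = 24.0000 / 39.2940 = 0.6108

0.611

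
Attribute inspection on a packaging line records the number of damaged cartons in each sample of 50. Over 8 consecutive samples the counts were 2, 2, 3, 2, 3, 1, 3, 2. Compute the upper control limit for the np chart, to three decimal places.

p̄ = Σdᵢ / (k·n) = 18 / (8 × 50) = 0.04500
UCL = np̄ + 3·√(np̄(1−p̄)) = 2.2500 + 3 × √(2.2500×0.95500) = 2.2500 + 3 × 1.4659 = 6.6476

6.648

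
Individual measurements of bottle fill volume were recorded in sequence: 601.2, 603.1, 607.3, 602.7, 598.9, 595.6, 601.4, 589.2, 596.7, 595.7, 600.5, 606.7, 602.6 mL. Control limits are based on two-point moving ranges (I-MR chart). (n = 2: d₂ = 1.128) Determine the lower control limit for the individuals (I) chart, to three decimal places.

X̄ = (601.2 + 603.1 + 607.3 + 602.7 + 598.9 + 595.6 + 601.4 + 589.2 + 596.7 + 595.7 + 600.5 + 606.7 + 602.6) / 13 = 600.1231
Moving ranges: 1.9, 4.2, 4.6, 3.8, 3.3, 5.8, 12.2, 7.5, 1.0, 4.8, 6.2, 4.1; M̄R̄ = 59.4000 / 12 = 4.9500
LCL = X̄ − 3·M̄R̄/d₂ = 600.1231 − 3 × 4.9500 / 1.128 = 586.9582

586.958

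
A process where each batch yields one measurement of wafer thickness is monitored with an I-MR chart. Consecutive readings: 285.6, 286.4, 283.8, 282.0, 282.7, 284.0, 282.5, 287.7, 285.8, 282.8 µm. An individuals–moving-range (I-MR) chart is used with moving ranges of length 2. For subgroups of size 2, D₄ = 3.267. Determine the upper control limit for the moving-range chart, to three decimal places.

6.824

Moving ranges: 0.8, 2.6, 1.8, 0.7, 1.3, 1.5, 5.2, 1.9, 3.0; M̄R̄ = 18.8000 / 9 = 2.0889
UCL_MR = D₄·M̄R̄ = 3.267 × 2.0889 = 6.8244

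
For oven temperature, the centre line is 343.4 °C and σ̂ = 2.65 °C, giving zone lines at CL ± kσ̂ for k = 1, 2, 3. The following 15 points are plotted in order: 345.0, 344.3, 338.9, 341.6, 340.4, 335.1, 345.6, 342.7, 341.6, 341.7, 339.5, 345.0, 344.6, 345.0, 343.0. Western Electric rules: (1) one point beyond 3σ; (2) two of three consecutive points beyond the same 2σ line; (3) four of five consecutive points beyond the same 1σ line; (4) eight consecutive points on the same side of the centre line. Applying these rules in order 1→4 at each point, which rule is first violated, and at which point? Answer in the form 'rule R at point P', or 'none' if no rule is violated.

rule 1 at point 6

Zone of each point (C = within 1σ̂, B = 1σ̂–2σ̂, A = 2σ̂–3σ̂, * = beyond 3σ̂; sign = side of CL): 1:+C, 2:+C, 3:-B, 4:-C, 5:-B, 6:-*, 7:+C, 8:-C, 9:-C, 10:-C, 11:-B, 12:+C, 13:+C, 14:+C, 15:-C
Rule 1 (one point beyond the 3σ limits) is satisfied at point 6.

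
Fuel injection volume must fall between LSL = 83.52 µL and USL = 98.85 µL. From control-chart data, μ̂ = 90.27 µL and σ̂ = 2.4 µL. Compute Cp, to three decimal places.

1.065

Cp = (USL − LSL) / (6σ̂) = (98.85 − 83.52) / (6 × 2.4) = 15.3300 / 14.4000 = 1.0646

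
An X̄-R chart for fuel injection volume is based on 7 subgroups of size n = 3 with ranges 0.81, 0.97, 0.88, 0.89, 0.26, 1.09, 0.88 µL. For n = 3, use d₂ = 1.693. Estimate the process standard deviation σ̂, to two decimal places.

0.49

R̄ = (0.81 + 0.97 + 0.88 + 0.89 + 0.26 + 1.09 + 0.88) / 7 = 0.8257
σ̂ = R̄ / d₂ = 0.8257 / 1.693 = 0.4877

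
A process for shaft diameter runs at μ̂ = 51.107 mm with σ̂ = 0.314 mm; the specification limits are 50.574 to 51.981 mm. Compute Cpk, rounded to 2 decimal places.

Cpu = (USL − μ̂) / (3σ̂) = (51.981 − 51.107) / (3 × 0.314) = 0.9278; Cpl = (μ̂ − LSL) / (3σ̂) = (51.107 − 50.574) / (3 × 0.314) = 0.5658; Cpk = min(Cpu, Cpl) = 0.5658

0.57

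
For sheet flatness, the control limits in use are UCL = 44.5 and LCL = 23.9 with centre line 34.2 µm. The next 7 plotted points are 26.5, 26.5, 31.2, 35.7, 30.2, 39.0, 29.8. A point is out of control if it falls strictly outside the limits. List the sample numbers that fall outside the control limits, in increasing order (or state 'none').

All 7 points lie within [23.9, 44.5].

none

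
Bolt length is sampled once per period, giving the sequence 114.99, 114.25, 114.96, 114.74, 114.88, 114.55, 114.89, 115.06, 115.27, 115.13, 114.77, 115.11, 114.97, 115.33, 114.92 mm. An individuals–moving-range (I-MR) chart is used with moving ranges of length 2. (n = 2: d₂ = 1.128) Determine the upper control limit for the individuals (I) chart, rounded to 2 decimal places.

X̄ = (114.99 + 114.25 + 114.96 + 114.74 + 114.88 + 114.55 + 114.89 + 115.06 + 115.27 + 115.13 + 114.77 + 115.11 + 114.97 + 115.33 + 114.92) / 15 = 114.9213
Moving ranges: 0.74, 0.71, 0.22, 0.14, 0.33, 0.34, 0.17, 0.21, 0.14, 0.36, 0.34, 0.14, 0.36, 0.41; M̄R̄ = 4.6100 / 14 = 0.3293
UCL = X̄ + 3·M̄R̄/d₂ = 114.9213 + 3 × 0.3293 / 1.128 = 115.7971

115.80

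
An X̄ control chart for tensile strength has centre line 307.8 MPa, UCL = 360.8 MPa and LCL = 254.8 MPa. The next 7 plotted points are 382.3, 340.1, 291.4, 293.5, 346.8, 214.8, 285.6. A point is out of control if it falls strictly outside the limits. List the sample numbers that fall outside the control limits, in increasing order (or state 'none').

1, 6

Compare each point to [254.8, 360.8]: sample 1 = 382.3 > UCL; sample 6 = 214.8 < LCL.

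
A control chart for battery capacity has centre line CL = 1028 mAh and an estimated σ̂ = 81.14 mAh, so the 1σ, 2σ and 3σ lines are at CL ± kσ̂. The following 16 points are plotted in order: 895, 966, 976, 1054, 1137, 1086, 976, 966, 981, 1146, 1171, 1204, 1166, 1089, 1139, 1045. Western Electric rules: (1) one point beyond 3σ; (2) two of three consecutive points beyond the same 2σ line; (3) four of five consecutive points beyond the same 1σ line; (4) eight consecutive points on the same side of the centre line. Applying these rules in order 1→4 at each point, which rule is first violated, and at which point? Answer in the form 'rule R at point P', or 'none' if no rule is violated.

Zone of each point (C = within 1σ̂, B = 1σ̂–2σ̂, A = 2σ̂–3σ̂, * = beyond 3σ̂; sign = side of CL): 1:-B, 2:-C, 3:-C, 4:+C, 5:+B, 6:+C, 7:-C, 8:-C, 9:-C, 10:+B, 11:+B, 12:+A, 13:+B, 14:+C, 15:+B, 16:+C
Rule 3 (four of five consecutive points beyond the same 1σ limit) is satisfied at point 13.

rule 3 at point 13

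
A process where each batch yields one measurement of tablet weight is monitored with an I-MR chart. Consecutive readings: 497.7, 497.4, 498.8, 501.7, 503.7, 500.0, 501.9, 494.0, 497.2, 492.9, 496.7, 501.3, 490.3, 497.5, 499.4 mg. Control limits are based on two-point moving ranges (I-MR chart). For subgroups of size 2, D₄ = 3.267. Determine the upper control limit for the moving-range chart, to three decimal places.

Moving ranges: 0.3, 1.4, 2.9, 2.0, 3.7, 1.9, 7.9, 3.2, 4.3, 3.8, 4.6, 11.0, 7.2, 1.9; M̄R̄ = 56.1000 / 14 = 4.0071
UCL_MR = D₄·M̄R̄ = 3.267 × 4.0071 = 13.0913

13.091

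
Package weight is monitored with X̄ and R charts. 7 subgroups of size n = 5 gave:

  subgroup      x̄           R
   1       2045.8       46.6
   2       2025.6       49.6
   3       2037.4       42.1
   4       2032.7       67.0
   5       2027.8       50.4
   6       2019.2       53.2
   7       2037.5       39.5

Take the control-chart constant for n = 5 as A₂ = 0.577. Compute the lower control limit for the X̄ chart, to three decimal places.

X̄̄ = (2045.8 + 2025.6 + 2037.4 + 2032.7 + 2027.8 + 2019.2 + 2037.5) / 7 = 14226.0000 / 7 = 2032.2857
R̄ = (46.6 + 49.6 + 42.1 + 67.0 + 50.4 + 53.2 + 39.5) / 7 = 348.4000 / 7 = 49.7714
LCL = X̄̄ − A₂·R̄ = 2032.2857 − 0.577 × 49.7714 = 2003.5676

2003.568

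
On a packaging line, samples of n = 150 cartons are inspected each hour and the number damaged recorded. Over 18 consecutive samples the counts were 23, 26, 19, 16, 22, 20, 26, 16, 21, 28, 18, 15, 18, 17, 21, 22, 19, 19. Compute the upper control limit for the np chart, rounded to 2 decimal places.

p̄ = Σdᵢ / (k·n) = 366 / (18 × 150) = 0.13556
UCL = np̄ + 3·√(np̄(1−p̄)) = 20.3333 + 3 × √(20.3333×0.86444) = 20.3333 + 3 × 4.1925 = 32.9108

32.91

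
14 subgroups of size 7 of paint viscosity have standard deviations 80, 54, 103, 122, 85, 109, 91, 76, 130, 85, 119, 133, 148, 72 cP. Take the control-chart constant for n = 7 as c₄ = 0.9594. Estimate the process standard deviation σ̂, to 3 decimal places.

104.753

s̄ = (80 + 54 + 103 + 122 + 85 + 109 + 91 + 76 + 130 + 85 + 119 + 133 + 148 + 72) / 14 = 100.5000
σ̂ = s̄ / c₄ = 100.5000 / 0.9594 = 104.7530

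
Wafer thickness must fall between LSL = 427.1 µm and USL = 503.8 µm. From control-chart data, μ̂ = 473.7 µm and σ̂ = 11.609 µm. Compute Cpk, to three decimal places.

0.864

Cpu = (USL − μ̂) / (3σ̂) = (503.8 − 473.7) / (3 × 11.609) = 0.8643; Cpl = (μ̂ − LSL) / (3σ̂) = (473.7 − 427.1) / (3 × 11.609) = 1.3380; Cpk = min(Cpu, Cpl) = 0.8643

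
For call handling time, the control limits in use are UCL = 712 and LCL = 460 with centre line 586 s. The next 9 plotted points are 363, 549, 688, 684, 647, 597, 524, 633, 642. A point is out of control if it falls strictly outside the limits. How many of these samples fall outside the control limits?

1

Compare each point to [460, 712]: sample 1 = 363 < LCL.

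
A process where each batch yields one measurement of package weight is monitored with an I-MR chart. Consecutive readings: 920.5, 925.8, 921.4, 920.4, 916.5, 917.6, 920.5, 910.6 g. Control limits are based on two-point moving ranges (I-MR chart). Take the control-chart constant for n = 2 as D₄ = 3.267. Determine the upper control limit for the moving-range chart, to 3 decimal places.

13.301

Moving ranges: 5.3, 4.4, 1.0, 3.9, 1.1, 2.9, 9.9; M̄R̄ = 28.5000 / 7 = 4.0714
UCL_MR = D₄·M̄R̄ = 3.267 × 4.0714 = 13.3014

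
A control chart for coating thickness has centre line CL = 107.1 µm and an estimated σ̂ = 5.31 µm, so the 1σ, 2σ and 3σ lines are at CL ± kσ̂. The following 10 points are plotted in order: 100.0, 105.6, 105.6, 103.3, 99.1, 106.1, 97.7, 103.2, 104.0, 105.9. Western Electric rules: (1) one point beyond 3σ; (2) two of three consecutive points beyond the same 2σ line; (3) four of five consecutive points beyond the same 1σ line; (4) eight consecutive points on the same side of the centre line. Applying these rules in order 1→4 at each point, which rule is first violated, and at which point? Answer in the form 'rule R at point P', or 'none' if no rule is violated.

rule 4 at point 8

Zone of each point (C = within 1σ̂, B = 1σ̂–2σ̂, A = 2σ̂–3σ̂, * = beyond 3σ̂; sign = side of CL): 1:-B, 2:-C, 3:-C, 4:-C, 5:-B, 6:-C, 7:-B, 8:-C, 9:-C, 10:-C
Rule 4 (eight consecutive points on the same side of the centre line) is satisfied at point 8.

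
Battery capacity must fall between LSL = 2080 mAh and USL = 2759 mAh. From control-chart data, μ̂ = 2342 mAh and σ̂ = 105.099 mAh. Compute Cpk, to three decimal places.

0.831

Cpu = (USL − μ̂) / (3σ̂) = (2759 − 2342) / (3 × 105.099) = 1.3226; Cpl = (μ̂ − LSL) / (3σ̂) = (2342 − 2080) / (3 × 105.099) = 0.8310; Cpk = min(Cpu, Cpl) = 0.8310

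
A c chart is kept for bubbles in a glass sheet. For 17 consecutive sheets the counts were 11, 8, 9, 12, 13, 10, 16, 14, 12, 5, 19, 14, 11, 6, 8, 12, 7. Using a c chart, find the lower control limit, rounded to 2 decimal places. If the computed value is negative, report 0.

c̄ = (11 + 8 + 9 + 12 + 13 + 10 + 16 + 14 + 12 + 5 + 19 + 14 + 11 + 6 + 8 + 12 + 7) / 17 = 187 / 17 = 11.0000
LCL = c̄ − 3√c̄ = 11.0000 − 3 × 3.3166 = 1.0501

1.05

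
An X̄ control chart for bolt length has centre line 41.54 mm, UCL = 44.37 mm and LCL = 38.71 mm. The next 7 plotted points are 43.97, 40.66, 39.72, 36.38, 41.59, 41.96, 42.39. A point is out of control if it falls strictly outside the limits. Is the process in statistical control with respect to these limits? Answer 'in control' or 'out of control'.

Compare each point to [38.71, 44.37]: sample 4 = 36.38 < LCL.

out of control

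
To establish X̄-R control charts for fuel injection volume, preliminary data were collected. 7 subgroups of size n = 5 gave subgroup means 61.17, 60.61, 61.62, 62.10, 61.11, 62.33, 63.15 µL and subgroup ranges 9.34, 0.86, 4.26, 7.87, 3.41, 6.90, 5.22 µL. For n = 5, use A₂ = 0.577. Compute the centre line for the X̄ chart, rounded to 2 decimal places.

61.73

X̄̄ = (61.17 + 60.61 + 61.62 + 62.10 + 61.11 + 62.33 + 63.15) / 7 = 432.0900 / 7 = 61.7271
CL = X̄̄ = 61.7271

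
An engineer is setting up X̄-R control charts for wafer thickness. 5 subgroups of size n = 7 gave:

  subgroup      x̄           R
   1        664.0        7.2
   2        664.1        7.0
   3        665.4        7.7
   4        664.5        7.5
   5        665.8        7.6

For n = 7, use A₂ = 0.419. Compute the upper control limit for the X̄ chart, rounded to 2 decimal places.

667.86

X̄̄ = (664.0 + 664.1 + 665.4 + 664.5 + 665.8) / 5 = 3323.8000 / 5 = 664.7600
R̄ = (7.2 + 7.0 + 7.7 + 7.5 + 7.6) / 5 = 37.0000 / 5 = 7.4000
UCL = X̄̄ + A₂·R̄ = 664.7600 + 0.419 × 7.4000 = 667.8606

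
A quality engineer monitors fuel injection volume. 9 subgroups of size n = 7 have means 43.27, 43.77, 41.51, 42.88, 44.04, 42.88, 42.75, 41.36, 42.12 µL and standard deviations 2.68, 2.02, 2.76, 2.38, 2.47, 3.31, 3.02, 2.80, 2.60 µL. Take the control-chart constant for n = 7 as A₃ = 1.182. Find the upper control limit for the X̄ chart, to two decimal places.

X̄̄ = (43.27 + 43.77 + 41.51 + 42.88 + 44.04 + 42.88 + 42.75 + 41.36 + 42.12) / 9 = 42.7311
s̄ = (2.68 + 2.02 + 2.76 + 2.38 + 2.47 + 3.31 + 3.02 + 2.80 + 2.60) / 9 = 2.6711
UCL = X̄̄ + A₃·s̄ = 42.7311 + 1.182 × 2.6711 = 45.8884

45.89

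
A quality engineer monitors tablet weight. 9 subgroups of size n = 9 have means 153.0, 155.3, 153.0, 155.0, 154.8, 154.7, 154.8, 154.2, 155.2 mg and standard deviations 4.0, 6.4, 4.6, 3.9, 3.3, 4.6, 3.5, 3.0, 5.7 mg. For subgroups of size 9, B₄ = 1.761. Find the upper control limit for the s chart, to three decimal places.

7.631

s̄ = (4.0 + 6.4 + 4.6 + 3.9 + 3.3 + 4.6 + 3.5 + 3.0 + 5.7) / 9 = 4.3333
UCL_s = B₄·s̄ = 1.761 × 4.3333 = 7.6310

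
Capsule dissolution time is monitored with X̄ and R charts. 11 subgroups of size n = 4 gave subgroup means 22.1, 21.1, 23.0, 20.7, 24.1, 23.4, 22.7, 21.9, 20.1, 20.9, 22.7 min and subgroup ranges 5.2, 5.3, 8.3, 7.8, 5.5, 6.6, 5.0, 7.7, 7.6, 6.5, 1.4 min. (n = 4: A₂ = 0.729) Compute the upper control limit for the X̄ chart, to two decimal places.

X̄̄ = (22.1 + 21.1 + 23.0 + 20.7 + 24.1 + 23.4 + 22.7 + 21.9 + 20.1 + 20.9 + 22.7) / 11 = 242.7000 / 11 = 22.0636
R̄ = (5.2 + 5.3 + 8.3 + 7.8 + 5.5 + 6.6 + 5.0 + 7.7 + 7.6 + 6.5 + 1.4) / 11 = 66.9000 / 11 = 6.0818
UCL = X̄̄ + A₂·R̄ = 22.0636 + 0.729 × 6.0818 = 26.4973

26.50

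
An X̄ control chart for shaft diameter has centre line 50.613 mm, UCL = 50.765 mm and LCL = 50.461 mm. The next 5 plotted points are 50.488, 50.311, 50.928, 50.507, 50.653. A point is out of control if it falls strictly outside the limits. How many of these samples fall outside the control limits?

2

Compare each point to [50.461, 50.765]: sample 2 = 50.311 < LCL; sample 3 = 50.928 > UCL.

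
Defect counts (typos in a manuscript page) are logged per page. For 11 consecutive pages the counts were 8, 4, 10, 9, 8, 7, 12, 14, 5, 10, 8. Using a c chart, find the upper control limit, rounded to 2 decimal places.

17.45

c̄ = (8 + 4 + 10 + 9 + 8 + 7 + 12 + 14 + 5 + 10 + 8) / 11 = 95 / 11 = 8.6364
UCL = c̄ + 3√c̄ = 8.6364 + 3 × √8.6364 = 8.6364 + 3 × 2.9388 = 17.4527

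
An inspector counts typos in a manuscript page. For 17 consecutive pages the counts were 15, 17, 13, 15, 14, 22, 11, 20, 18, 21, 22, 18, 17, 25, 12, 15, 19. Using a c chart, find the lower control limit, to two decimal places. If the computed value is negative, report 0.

c̄ = (15 + 17 + 13 + 15 + 14 + 22 + 11 + 20 + 18 + 21 + 22 + 18 + 17 + 25 + 12 + 15 + 19) / 17 = 294 / 17 = 17.2941
LCL = c̄ − 3√c̄ = 17.2941 − 3 × 4.1586 = 4.8183

4.82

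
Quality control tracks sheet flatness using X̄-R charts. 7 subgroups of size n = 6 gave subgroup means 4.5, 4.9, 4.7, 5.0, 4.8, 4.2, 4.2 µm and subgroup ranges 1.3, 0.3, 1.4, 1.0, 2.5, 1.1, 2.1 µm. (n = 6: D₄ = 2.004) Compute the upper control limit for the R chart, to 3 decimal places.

2.777

R̄ = (1.3 + 0.3 + 1.4 + 1.0 + 2.5 + 1.1 + 2.1) / 7 = 9.7000 / 7 = 1.3857
UCL_R = D₄·R̄ = 2.004 × 1.3857 = 2.7770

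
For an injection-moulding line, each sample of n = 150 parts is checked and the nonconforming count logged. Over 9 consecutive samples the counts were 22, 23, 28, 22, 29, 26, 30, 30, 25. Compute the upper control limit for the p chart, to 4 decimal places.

p̄ = Σdᵢ / (k·n) = 235 / (9 × 150) = 0.17407
UCL = p̄ + 3·√(p̄(1−p̄)/n) = 0.17407 + 3 × √(0.17407×0.82593/150) = 0.17407 + 3 × 0.03096 = 0.26695

0.2670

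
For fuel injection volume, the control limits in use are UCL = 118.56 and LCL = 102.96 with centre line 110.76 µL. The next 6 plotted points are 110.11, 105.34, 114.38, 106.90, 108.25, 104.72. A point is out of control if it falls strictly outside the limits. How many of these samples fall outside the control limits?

All 6 points lie within [102.96, 118.56].

0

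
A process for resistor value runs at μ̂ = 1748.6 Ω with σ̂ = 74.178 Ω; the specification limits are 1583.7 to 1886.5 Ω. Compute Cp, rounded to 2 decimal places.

Cp = (USL − LSL) / (6σ̂) = (1886.5 − 1583.7) / (6 × 74.178) = 302.8000 / 445.0680 = 0.6803

0.68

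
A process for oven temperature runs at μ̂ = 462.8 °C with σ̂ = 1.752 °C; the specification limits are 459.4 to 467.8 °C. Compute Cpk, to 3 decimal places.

Cpu = (USL − μ̂) / (3σ̂) = (467.8 − 462.8) / (3 × 1.752) = 0.9513; Cpl = (μ̂ − LSL) / (3σ̂) = (462.8 − 459.4) / (3 × 1.752) = 0.6469; Cpk = min(Cpu, Cpl) = 0.6469

0.647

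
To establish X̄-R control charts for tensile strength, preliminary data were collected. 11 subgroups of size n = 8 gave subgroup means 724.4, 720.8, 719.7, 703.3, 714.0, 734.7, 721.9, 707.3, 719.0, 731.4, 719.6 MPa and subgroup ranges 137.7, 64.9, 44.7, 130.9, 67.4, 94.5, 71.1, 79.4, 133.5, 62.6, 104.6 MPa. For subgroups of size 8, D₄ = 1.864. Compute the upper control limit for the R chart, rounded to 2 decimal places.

167.98

R̄ = (137.7 + 64.9 + 44.7 + 130.9 + 67.4 + 94.5 + 71.1 + 79.4 + 133.5 + 62.6 + 104.6) / 11 = 991.3000 / 11 = 90.1182
UCL_R = D₄·R̄ = 1.864 × 90.1182 = 167.9803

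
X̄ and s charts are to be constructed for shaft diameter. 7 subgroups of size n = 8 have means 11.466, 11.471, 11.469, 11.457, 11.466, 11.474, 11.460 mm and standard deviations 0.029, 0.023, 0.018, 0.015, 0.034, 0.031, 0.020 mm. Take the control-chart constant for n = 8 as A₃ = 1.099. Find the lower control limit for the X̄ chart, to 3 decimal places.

11.439

X̄̄ = (11.466 + 11.471 + 11.469 + 11.457 + 11.466 + 11.474 + 11.460) / 7 = 11.4661
s̄ = (0.029 + 0.023 + 0.018 + 0.015 + 0.034 + 0.031 + 0.020) / 7 = 0.0243
LCL = X̄̄ − A₃·s̄ = 11.4661 − 1.099 × 0.0243 = 11.4395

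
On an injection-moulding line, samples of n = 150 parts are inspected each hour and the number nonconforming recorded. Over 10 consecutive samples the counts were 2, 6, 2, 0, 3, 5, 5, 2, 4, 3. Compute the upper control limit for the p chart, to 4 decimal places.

p̄ = Σdᵢ / (k·n) = 32 / (10 × 150) = 0.02133
UCL = p̄ + 3·√(p̄(1−p̄)/n) = 0.02133 + 3 × √(0.02133×0.97867/150) = 0.02133 + 3 × 0.01180 = 0.05673

0.0567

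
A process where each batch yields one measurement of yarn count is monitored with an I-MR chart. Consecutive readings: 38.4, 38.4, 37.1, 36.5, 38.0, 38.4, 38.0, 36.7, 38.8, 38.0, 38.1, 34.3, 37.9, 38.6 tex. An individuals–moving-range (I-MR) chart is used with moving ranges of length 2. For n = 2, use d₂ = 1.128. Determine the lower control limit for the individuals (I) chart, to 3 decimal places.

X̄ = (38.4 + 38.4 + 37.1 + 36.5 + 38.0 + 38.4 + 38.0 + 36.7 + 38.8 + 38.0 + 38.1 + 34.3 + 37.9 + 38.6) / 14 = 37.6571
Moving ranges: 0.0, 1.3, 0.6, 1.5, 0.4, 0.4, 1.3, 2.1, 0.8, 0.1, 3.8, 3.6, 0.7; M̄R̄ = 16.6000 / 13 = 1.2769
LCL = X̄ − 3·M̄R̄/d₂ = 37.6571 − 3 × 1.2769 / 1.128 = 34.2611

34.261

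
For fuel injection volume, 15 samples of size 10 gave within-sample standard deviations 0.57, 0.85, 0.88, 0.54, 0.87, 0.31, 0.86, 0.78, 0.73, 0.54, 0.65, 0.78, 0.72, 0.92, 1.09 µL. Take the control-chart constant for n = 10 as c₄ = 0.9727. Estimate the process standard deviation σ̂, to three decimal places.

0.760

s̄ = (0.57 + 0.85 + 0.88 + 0.54 + 0.87 + 0.31 + 0.86 + 0.78 + 0.73 + 0.54 + 0.65 + 0.78 + 0.72 + 0.92 + 1.09) / 15 = 0.7393
σ̂ = s̄ / c₄ = 0.7393 / 0.9727 = 0.7601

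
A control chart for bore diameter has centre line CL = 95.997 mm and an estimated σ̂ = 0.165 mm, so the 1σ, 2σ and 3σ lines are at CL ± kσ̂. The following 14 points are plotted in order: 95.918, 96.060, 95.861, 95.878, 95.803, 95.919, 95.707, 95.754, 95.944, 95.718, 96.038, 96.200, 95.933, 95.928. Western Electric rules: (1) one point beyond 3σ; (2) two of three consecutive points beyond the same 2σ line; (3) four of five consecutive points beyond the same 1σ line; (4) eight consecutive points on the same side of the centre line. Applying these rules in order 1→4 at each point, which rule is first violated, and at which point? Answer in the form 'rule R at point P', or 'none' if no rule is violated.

Zone of each point (C = within 1σ̂, B = 1σ̂–2σ̂, A = 2σ̂–3σ̂, * = beyond 3σ̂; sign = side of CL): 1:-C, 2:+C, 3:-C, 4:-C, 5:-B, 6:-C, 7:-B, 8:-B, 9:-C, 10:-B, 11:+C, 12:+B, 13:-C, 14:-C
Rule 4 (eight consecutive points on the same side of the centre line) is satisfied at point 10.

rule 4 at point 10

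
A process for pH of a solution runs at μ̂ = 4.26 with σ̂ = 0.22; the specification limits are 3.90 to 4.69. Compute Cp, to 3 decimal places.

Cp = (USL − LSL) / (6σ̂) = (4.69 − 3.90) / (6 × 0.22) = 0.7900 / 1.3200 = 0.5985

0.598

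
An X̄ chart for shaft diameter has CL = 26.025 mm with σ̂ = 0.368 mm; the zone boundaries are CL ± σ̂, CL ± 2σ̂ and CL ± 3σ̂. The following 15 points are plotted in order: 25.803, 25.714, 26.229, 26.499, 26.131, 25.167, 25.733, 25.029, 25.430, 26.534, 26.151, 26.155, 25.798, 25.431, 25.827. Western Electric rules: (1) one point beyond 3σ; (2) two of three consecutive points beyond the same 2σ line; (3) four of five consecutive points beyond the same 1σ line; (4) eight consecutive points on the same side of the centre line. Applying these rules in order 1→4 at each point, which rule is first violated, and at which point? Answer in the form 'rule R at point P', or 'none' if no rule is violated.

Zone of each point (C = within 1σ̂, B = 1σ̂–2σ̂, A = 2σ̂–3σ̂, * = beyond 3σ̂; sign = side of CL): 1:-C, 2:-C, 3:+C, 4:+B, 5:+C, 6:-A, 7:-C, 8:-A, 9:-B, 10:+B, 11:+C, 12:+C, 13:-C, 14:-B, 15:-C
Rule 2 (two of three consecutive points beyond the same 2σ limit) is satisfied at point 8.

rule 2 at point 8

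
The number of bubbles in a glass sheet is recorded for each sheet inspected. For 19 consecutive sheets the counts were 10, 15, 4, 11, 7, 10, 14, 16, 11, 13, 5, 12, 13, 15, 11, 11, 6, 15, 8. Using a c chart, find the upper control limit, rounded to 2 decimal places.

c̄ = (10 + 15 + 4 + 11 + 7 + 10 + 14 + 16 + 11 + 13 + 5 + 12 + 13 + 15 + 11 + 11 + 6 + 15 + 8) / 19 = 207 / 19 = 10.8947
UCL = c̄ + 3√c̄ = 10.8947 + 3 × √10.8947 = 10.8947 + 3 × 3.3007 = 20.7969

20.80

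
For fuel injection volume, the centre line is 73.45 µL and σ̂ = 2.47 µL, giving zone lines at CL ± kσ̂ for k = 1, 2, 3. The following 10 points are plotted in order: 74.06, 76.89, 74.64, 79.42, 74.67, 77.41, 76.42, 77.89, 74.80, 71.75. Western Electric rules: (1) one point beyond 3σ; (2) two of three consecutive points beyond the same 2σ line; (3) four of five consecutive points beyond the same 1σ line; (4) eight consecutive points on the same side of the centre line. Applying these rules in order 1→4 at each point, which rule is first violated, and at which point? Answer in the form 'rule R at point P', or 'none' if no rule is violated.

rule 3 at point 8

Zone of each point (C = within 1σ̂, B = 1σ̂–2σ̂, A = 2σ̂–3σ̂, * = beyond 3σ̂; sign = side of CL): 1:+C, 2:+B, 3:+C, 4:+A, 5:+C, 6:+B, 7:+B, 8:+B, 9:+C, 10:-C
Rule 3 (four of five consecutive points beyond the same 1σ limit) is satisfied at point 8.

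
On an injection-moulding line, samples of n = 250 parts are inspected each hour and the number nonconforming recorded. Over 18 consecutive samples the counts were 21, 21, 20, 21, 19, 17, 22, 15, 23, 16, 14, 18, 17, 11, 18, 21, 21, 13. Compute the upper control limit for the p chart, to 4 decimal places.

p̄ = Σdᵢ / (k·n) = 328 / (18 × 250) = 0.07289
UCL = p̄ + 3·√(p̄(1−p̄)/n) = 0.07289 + 3 × √(0.07289×0.92711/250) = 0.07289 + 3 × 0.01644 = 0.12221

0.1222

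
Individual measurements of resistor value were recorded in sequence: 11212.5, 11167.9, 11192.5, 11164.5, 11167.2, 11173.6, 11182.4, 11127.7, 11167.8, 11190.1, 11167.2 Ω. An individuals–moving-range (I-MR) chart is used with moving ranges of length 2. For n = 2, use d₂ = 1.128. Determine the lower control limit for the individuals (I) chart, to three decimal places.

11106.100

X̄ = (11212.5 + 11167.9 + 11192.5 + 11164.5 + 11167.2 + 11173.6 + 11182.4 + 11127.7 + 11167.8 + 11190.1 + 11167.2) / 11 = 11173.9455
Moving ranges: 44.6, 24.6, 28.0, 2.7, 6.4, 8.8, 54.7, 40.1, 22.3, 22.9; M̄R̄ = 255.1000 / 10 = 25.5100
LCL = X̄ − 3·M̄R̄/d₂ = 11173.9455 − 3 × 25.5100 / 1.128 = 11106.0997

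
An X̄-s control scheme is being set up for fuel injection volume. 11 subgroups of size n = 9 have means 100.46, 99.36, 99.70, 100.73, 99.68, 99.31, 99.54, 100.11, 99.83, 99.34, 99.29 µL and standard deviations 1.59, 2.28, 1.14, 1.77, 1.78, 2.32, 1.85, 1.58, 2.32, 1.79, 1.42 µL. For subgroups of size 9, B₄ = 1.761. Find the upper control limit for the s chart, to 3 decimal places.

3.176

s̄ = (1.59 + 2.28 + 1.14 + 1.77 + 1.78 + 2.32 + 1.85 + 1.58 + 2.32 + 1.79 + 1.42) / 11 = 1.8036
UCL_s = B₄·s̄ = 1.761 × 1.8036 = 3.1762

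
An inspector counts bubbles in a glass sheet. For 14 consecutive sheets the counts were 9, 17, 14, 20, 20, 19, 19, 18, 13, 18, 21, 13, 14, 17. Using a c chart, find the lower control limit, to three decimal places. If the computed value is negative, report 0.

4.359

c̄ = (9 + 17 + 14 + 20 + 20 + 19 + 19 + 18 + 13 + 18 + 21 + 13 + 14 + 17) / 14 = 232 / 14 = 16.5714
LCL = c̄ − 3√c̄ = 16.5714 − 3 × 4.0708 = 4.3590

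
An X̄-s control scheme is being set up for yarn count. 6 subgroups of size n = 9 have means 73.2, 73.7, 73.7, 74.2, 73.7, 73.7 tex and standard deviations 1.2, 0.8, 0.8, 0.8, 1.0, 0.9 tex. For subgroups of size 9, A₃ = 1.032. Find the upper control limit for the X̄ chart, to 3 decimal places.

X̄̄ = (73.2 + 73.7 + 73.7 + 74.2 + 73.7 + 73.7) / 6 = 73.7000
s̄ = (1.2 + 0.8 + 0.8 + 0.8 + 1.0 + 0.9) / 6 = 0.9167
UCL = X̄̄ + A₃·s̄ = 73.7000 + 1.032 × 0.9167 = 74.6460

74.646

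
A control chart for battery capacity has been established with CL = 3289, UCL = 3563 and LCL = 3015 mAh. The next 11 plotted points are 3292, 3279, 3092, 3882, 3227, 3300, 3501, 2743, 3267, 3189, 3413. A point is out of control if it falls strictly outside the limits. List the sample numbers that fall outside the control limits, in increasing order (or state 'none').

Compare each point to [3015, 3563]: sample 4 = 3882 > UCL; sample 8 = 2743 < LCL.

4, 8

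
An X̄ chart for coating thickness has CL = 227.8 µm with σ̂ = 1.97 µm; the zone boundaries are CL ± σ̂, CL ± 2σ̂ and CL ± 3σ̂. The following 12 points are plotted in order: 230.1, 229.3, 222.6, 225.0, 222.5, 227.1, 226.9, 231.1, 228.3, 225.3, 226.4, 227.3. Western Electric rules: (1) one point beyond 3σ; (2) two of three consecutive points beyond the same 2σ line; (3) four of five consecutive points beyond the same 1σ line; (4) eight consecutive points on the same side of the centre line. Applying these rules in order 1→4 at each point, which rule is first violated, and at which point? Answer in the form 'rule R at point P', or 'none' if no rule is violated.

rule 2 at point 5

Zone of each point (C = within 1σ̂, B = 1σ̂–2σ̂, A = 2σ̂–3σ̂, * = beyond 3σ̂; sign = side of CL): 1:+B, 2:+C, 3:-A, 4:-B, 5:-A, 6:-C, 7:-C, 8:+B, 9:+C, 10:-B, 11:-C, 12:-C
Rule 2 (two of three consecutive points beyond the same 2σ limit) is satisfied at point 5.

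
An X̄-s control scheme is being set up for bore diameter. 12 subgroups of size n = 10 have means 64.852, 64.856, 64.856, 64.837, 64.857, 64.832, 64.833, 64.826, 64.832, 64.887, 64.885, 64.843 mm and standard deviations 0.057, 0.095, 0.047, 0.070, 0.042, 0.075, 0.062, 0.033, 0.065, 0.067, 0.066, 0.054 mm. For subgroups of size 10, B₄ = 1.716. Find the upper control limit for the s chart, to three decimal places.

s̄ = (0.057 + 0.095 + 0.047 + 0.070 + 0.042 + 0.075 + 0.062 + 0.033 + 0.065 + 0.067 + 0.066 + 0.054) / 12 = 0.0611
UCL_s = B₄·s̄ = 1.716 × 0.0611 = 0.1048

0.105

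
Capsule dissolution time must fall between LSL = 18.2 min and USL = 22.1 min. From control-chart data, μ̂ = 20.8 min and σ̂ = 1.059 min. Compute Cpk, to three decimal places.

0.409

Cpu = (USL − μ̂) / (3σ̂) = (22.1 − 20.8) / (3 × 1.059) = 0.4092; Cpl = (μ̂ − LSL) / (3σ̂) = (20.8 − 18.2) / (3 × 1.059) = 0.8184; Cpk = min(Cpu, Cpl) = 0.4092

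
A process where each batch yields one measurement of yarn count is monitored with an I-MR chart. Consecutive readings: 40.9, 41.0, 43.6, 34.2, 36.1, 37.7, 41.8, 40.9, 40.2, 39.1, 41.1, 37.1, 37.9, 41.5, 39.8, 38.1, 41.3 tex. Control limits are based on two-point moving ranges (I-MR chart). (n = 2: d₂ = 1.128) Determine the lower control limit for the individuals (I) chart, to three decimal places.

32.998

X̄ = (40.9 + 41.0 + 43.6 + 34.2 + 36.1 + 37.7 + 41.8 + 40.9 + 40.2 + 39.1 + 41.1 + 37.1 + 37.9 + 41.5 + 39.8 + 38.1 + 41.3) / 17 = 39.5471
Moving ranges: 0.1, 2.6, 9.4, 1.9, 1.6, 4.1, 0.9, 0.7, 1.1, 2.0, 4.0, 0.8, 3.6, 1.7, 1.7, 3.2; M̄R̄ = 39.4000 / 16 = 2.4625
LCL = X̄ − 3·M̄R̄/d₂ = 39.5471 − 3 × 2.4625 / 1.128 = 32.9979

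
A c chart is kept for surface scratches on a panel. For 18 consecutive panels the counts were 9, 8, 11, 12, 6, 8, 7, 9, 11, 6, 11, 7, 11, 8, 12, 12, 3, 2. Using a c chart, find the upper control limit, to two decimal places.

17.25

c̄ = (9 + 8 + 11 + 12 + 6 + 8 + 7 + 9 + 11 + 6 + 11 + 7 + 11 + 8 + 12 + 12 + 3 + 2) / 18 = 153 / 18 = 8.5000
UCL = c̄ + 3√c̄ = 8.5000 + 3 × √8.5000 = 8.5000 + 3 × 2.9155 = 17.2464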